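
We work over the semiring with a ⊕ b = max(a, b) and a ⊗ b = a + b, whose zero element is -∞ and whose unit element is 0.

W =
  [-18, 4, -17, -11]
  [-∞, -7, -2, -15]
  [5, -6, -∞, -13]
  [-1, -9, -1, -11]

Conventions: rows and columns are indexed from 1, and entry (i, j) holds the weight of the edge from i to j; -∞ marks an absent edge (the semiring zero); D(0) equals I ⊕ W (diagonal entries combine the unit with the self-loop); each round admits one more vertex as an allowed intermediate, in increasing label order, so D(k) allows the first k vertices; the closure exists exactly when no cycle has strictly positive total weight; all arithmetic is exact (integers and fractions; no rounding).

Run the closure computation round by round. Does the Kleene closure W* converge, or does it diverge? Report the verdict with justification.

D(0):
  [0, 4, -17, -11]
  [-∞, 0, -2, -15]
  [5, -6, 0, -13]
  [-1, -9, -1, 0]
D(1):
  [0, 4, -17, -11]
  [-∞, 0, -2, -15]
  [5, 9, 0, -6]
  [-1, 3, -1, 0]
Detection: at round 2, diagonal entry (3, 3) turns strictly positive.
Key observation: the cycle 3->1->2->3 has total weight 5 + 4 + (-2), which is strictly positive.
Answer: DIVERGES — positive cycle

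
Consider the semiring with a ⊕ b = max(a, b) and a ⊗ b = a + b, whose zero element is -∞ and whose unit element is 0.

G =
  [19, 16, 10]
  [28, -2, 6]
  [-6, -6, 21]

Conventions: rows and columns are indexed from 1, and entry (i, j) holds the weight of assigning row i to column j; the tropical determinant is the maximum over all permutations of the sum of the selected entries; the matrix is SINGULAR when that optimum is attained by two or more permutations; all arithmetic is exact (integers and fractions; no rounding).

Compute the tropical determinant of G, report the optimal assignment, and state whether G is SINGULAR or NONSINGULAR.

σ = (1, 2, 3): 19 + (-2) + 21 = 38
σ = (1, 3, 2): 19 + 6 + (-6) = 19
σ = (2, 1, 3): 16 + 28 + 21 = 65
σ = (2, 3, 1): 16 + 6 + (-6) = 16
σ = (3, 1, 2): 10 + 28 + (-6) = 32
σ = (3, 2, 1): 10 + (-2) + (-6) = 2
Optimal value attained by: σ = (2, 1, 3).
Answer: det⊕(G) = 65; verdict: NONSINGULAR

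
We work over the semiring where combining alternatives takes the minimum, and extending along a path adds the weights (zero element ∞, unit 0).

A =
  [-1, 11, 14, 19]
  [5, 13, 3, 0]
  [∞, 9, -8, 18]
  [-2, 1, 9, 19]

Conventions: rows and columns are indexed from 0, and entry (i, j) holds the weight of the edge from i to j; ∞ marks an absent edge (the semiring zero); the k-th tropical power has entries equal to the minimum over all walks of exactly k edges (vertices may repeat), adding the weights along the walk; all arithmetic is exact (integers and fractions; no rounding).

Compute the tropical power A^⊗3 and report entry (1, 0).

A^⊗2:
  [-2, 10, 6, 11]
  [-2, 1, -5, 13]
  [14, 1, -16, 9]
  [-3, 9, 1, 1]
A^⊗3:
  [-3, 9, -2, 10]
  [-3, 4, -13, 1]
  [6, -7, -24, 1]
  [-4, 2, -7, 9]
Key observation: the optimum is the walk 1->3->0->0, with weight 0 + (-2) + (-1) = -3.
Optimal value attained by: walk 1->3->0->0.
Answer: (A^⊗3)[1][0] = -3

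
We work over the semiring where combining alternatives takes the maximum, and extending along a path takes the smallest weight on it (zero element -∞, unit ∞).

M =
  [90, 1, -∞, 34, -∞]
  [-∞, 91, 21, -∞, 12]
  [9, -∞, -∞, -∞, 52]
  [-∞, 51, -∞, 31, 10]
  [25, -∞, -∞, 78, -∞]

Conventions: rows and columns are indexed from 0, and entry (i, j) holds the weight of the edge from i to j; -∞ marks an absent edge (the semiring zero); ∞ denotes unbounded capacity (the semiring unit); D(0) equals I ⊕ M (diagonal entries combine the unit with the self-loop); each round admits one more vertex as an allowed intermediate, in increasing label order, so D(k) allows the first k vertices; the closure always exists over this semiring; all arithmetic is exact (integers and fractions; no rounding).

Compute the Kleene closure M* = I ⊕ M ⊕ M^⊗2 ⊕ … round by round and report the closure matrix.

D(0):
  [∞, 1, -∞, 34, -∞]
  [-∞, ∞, 21, -∞, 12]
  [9, -∞, ∞, -∞, 52]
  [-∞, 51, -∞, ∞, 10]
  [25, -∞, -∞, 78, ∞]
D(1):
  [∞, 1, -∞, 34, -∞]
  [-∞, ∞, 21, -∞, 12]
  [9, 1, ∞, 9, 52]
  [-∞, 51, -∞, ∞, 10]
  [25, 1, -∞, 78, ∞]
D(2):
  [∞, 1, 1, 34, 1]
  [-∞, ∞, 21, -∞, 12]
  [9, 1, ∞, 9, 52]
  [-∞, 51, 21, ∞, 12]
  [25, 1, 1, 78, ∞]
D(3):
  [∞, 1, 1, 34, 1]
  [9, ∞, 21, 9, 21]
  [9, 1, ∞, 9, 52]
  [9, 51, 21, ∞, 21]
  [25, 1, 1, 78, ∞]
D(4):
  [∞, 34, 21, 34, 21]
  [9, ∞, 21, 9, 21]
  [9, 9, ∞, 9, 52]
  [9, 51, 21, ∞, 21]
  [25, 51, 21, 78, ∞]
D(5):
  [∞, 34, 21, 34, 21]
  [21, ∞, 21, 21, 21]
  [25, 51, ∞, 52, 52]
  [21, 51, 21, ∞, 21]
  [25, 51, 21, 78, ∞]
Answer: M* = [[∞, 34, 21, 34, 21], [21, ∞, 21, 21, 21], [25, 51, ∞, 52, 52], [21, 51, 21, ∞, 21], [25, 51, 21, 78, ∞]]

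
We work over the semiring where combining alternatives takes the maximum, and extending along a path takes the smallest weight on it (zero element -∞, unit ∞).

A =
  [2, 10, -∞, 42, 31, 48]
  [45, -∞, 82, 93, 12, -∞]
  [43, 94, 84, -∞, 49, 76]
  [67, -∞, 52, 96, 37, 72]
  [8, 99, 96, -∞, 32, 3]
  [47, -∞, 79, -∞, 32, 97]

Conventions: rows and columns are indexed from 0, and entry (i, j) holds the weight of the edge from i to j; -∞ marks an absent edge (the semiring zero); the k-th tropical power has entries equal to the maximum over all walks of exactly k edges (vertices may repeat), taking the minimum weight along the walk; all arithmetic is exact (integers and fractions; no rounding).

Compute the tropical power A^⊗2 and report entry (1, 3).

A^⊗2:
  [47, 31, 48, 42, 37, 48]
  [67, 82, 82, 93, 49, 76]
  [47, 84, 84, 93, 49, 76]
  [67, 52, 72, 96, 49, 72]
  [45, 94, 84, 93, 49, 76]
  [47, 79, 79, 42, 49, 97]
Key observation: the optimum is the walk 1->3->3, with weight 93 min 96 = 93.
Optimal value attained by: walk 1->3->3.
Answer: (A^⊗2)[1][3] = 93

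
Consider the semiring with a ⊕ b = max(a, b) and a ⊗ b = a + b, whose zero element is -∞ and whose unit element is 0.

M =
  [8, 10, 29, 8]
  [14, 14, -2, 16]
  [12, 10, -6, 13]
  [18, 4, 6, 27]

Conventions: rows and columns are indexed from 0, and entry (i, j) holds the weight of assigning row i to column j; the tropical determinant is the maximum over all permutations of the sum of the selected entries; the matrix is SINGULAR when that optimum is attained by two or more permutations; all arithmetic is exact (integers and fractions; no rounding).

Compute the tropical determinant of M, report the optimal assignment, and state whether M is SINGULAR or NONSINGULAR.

σ = (0, 1, 2, 3): 8 + 14 + (-6) + 27 = 43
σ = (0, 1, 3, 2): 8 + 14 + 13 + 6 = 41
σ = (0, 2, 1, 3): 8 + (-2) + 10 + 27 = 43
σ = (0, 2, 3, 1): 8 + (-2) + 13 + 4 = 23
σ = (0, 3, 1, 2): 8 + 16 + 10 + 6 = 40
σ = (0, 3, 2, 1): 8 + 16 + (-6) + 4 = 22
σ = (1, 0, 2, 3): 10 + 14 + (-6) + 27 = 45
σ = (1, 0, 3, 2): 10 + 14 + 13 + 6 = 43
σ = (1, 2, 0, 3): 10 + (-2) + 12 + 27 = 47
σ = (1, 2, 3, 0): 10 + (-2) + 13 + 18 = 39
σ = (1, 3, 0, 2): 10 + 16 + 12 + 6 = 44
σ = (1, 3, 2, 0): 10 + 16 + (-6) + 18 = 38
σ = (2, 0, 1, 3): 29 + 14 + 10 + 27 = 80
σ = (2, 0, 3, 1): 29 + 14 + 13 + 4 = 60
σ = (2, 1, 0, 3): 29 + 14 + 12 + 27 = 82
σ = (2, 1, 3, 0): 29 + 14 + 13 + 18 = 74
σ = (2, 3, 0, 1): 29 + 16 + 12 + 4 = 61
σ = (2, 3, 1, 0): 29 + 16 + 10 + 18 = 73
σ = (3, 0, 1, 2): 8 + 14 + 10 + 6 = 38
σ = (3, 0, 2, 1): 8 + 14 + (-6) + 4 = 20
σ = (3, 1, 0, 2): 8 + 14 + 12 + 6 = 40
σ = (3, 1, 2, 0): 8 + 14 + (-6) + 18 = 34
σ = (3, 2, 0, 1): 8 + (-2) + 12 + 4 = 22
σ = (3, 2, 1, 0): 8 + (-2) + 10 + 18 = 34
Optimal value attained by: σ = (2, 1, 0, 3).
Answer: det⊕(M) = 82; verdict: NONSINGULAR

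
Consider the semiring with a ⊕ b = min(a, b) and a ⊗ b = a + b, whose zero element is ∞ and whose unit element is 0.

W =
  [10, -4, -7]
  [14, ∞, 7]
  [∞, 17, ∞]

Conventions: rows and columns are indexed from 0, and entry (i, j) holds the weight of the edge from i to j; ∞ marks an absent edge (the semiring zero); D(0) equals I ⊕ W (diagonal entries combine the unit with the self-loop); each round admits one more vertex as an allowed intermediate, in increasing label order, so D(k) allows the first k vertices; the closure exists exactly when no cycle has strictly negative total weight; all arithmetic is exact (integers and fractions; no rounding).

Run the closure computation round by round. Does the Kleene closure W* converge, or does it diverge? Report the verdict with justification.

D(0):
  [0, -4, -7]
  [14, 0, 7]
  [∞, 17, 0]
D(1):
  [0, -4, -7]
  [14, 0, 7]
  [∞, 17, 0]
D(2):
  [0, -4, -7]
  [14, 0, 7]
  [31, 17, 0]
D(3):
  [0, -4, -7]
  [14, 0, 7]
  [31, 17, 0]
Key observation: every diagonal entry stays at the unit through all rounds, so no improving cycle exists.
Answer: CONVERGES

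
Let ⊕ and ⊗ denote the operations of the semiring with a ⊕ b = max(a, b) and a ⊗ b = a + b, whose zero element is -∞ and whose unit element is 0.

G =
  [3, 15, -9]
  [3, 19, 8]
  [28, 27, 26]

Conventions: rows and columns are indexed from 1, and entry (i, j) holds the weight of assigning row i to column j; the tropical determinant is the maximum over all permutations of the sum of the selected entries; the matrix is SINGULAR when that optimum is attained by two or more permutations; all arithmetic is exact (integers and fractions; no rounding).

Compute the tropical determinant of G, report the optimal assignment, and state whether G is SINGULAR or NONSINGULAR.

σ = (1, 2, 3): 3 + 19 + 26 = 48
σ = (1, 3, 2): 3 + 8 + 27 = 38
σ = (2, 1, 3): 15 + 3 + 26 = 44
σ = (2, 3, 1): 15 + 8 + 28 = 51
σ = (3, 1, 2): (-9) + 3 + 27 = 21
σ = (3, 2, 1): (-9) + 19 + 28 = 38
Optimal value attained by: σ = (2, 3, 1).
Answer: det⊕(G) = 51; verdict: NONSINGULAR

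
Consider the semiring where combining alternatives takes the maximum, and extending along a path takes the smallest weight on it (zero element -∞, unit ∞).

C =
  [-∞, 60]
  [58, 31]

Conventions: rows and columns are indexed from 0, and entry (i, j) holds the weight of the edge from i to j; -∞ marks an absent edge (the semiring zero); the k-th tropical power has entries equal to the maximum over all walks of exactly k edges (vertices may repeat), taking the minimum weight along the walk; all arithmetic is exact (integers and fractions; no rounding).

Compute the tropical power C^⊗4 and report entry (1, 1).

C^⊗2:
  [58, 31]
  [31, 58]
C^⊗3:
  [31, 58]
  [58, 31]
C^⊗4:
  [58, 31]
  [31, 58]
Key observation: the optimum is the walk 1->0->1->0->1, with weight 58 min 60 min 58 min 60 = 58.
Optimal value attained by: walk 1->0->1->0->1.
Answer: (C^⊗4)[1][1] = 58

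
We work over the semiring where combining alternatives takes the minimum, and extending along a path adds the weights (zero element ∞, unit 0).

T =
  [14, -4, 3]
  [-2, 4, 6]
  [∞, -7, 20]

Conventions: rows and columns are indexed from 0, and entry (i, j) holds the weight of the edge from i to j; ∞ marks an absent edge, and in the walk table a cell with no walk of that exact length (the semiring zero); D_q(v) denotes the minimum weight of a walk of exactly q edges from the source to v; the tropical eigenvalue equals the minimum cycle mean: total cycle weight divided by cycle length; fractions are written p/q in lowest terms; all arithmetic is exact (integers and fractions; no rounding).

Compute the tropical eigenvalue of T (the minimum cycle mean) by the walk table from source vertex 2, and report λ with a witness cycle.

q=0: [∞, ∞, 0]
q=1: [∞, -7, 20]
q=2: [-9, -3, -1]
q=3: [-5, -13, -6]
Optimal cycle mean attained by: cycle 0->1->0, total (-4) + (-2), length 2.
Answer: λ = -3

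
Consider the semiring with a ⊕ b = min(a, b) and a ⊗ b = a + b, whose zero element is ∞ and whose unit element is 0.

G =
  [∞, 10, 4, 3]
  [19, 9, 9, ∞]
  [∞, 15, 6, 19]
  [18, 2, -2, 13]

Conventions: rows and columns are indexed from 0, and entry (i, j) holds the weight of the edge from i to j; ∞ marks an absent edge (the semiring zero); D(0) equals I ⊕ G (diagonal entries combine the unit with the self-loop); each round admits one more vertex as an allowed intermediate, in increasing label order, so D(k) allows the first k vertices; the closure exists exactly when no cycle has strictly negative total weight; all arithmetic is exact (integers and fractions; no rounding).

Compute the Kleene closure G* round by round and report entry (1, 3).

D(0):
  [0, 10, 4, 3]
  [19, 0, 9, ∞]
  [∞, 15, 0, 19]
  [18, 2, -2, 0]
D(1):
  [0, 10, 4, 3]
  [19, 0, 9, 22]
  [∞, 15, 0, 19]
  [18, 2, -2, 0]
D(2):
  [0, 10, 4, 3]
  [19, 0, 9, 22]
  [34, 15, 0, 19]
  [18, 2, -2, 0]
D(3):
  [0, 10, 4, 3]
  [19, 0, 9, 22]
  [34, 15, 0, 19]
  [18, 2, -2, 0]
D(4):
  [0, 5, 1, 3]
  [19, 0, 9, 22]
  [34, 15, 0, 19]
  [18, 2, -2, 0]
Answer: G*[1][3] = 22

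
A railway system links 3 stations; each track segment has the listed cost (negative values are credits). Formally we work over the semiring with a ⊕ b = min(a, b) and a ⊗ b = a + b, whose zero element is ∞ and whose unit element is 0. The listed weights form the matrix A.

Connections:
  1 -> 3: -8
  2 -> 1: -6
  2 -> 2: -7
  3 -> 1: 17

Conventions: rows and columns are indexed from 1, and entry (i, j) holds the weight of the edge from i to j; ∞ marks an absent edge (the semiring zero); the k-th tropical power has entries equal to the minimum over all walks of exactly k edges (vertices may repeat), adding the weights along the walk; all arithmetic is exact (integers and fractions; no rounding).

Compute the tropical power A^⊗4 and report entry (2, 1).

A^⊗2:
  [9, ∞, ∞]
  [-13, -14, -14]
  [∞, ∞, 9]
A^⊗3:
  [∞, ∞, 1]
  [-20, -21, -21]
  [26, ∞, ∞]
A^⊗4:
  [18, ∞, ∞]
  [-27, -28, -28]
  [∞, ∞, 18]
Key observation: the optimum is the walk 2->2->2->2->1, with weight (-7) + (-7) + (-7) + (-6) = -27.
Optimal value attained by: walk 2->2->2->2->1.
Answer: (A^⊗4)[2][1] = -27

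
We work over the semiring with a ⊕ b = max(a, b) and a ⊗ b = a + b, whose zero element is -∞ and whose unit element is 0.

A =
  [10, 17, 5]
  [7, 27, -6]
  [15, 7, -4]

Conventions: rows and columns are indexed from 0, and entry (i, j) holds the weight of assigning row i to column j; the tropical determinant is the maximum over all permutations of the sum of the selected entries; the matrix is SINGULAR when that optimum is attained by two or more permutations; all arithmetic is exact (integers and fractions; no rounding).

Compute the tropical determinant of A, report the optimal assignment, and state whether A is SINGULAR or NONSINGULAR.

σ = (0, 1, 2): 10 + 27 + (-4) = 33
σ = (0, 2, 1): 10 + (-6) + 7 = 11
σ = (1, 0, 2): 17 + 7 + (-4) = 20
σ = (1, 2, 0): 17 + (-6) + 15 = 26
σ = (2, 0, 1): 5 + 7 + 7 = 19
σ = (2, 1, 0): 5 + 27 + 15 = 47
Optimal value attained by: σ = (2, 1, 0).
Answer: det⊕(A) = 47; verdict: NONSINGULAR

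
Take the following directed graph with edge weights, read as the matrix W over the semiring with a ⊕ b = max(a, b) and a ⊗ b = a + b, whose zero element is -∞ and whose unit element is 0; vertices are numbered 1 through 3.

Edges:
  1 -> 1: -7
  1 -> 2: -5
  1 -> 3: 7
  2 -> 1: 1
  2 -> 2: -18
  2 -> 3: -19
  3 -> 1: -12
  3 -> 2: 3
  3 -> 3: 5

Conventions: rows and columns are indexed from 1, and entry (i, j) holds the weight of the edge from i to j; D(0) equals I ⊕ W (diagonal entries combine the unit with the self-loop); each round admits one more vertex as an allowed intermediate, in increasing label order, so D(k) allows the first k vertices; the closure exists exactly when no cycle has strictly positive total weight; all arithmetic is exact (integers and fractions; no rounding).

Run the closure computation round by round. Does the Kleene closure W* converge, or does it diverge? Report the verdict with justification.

Detection: at round 0, diagonal entry (3, 3) turns strictly positive.
Key observation: the cycle 3->3 has total weight 5, which is strictly positive.
Answer: DIVERGES — positive cycle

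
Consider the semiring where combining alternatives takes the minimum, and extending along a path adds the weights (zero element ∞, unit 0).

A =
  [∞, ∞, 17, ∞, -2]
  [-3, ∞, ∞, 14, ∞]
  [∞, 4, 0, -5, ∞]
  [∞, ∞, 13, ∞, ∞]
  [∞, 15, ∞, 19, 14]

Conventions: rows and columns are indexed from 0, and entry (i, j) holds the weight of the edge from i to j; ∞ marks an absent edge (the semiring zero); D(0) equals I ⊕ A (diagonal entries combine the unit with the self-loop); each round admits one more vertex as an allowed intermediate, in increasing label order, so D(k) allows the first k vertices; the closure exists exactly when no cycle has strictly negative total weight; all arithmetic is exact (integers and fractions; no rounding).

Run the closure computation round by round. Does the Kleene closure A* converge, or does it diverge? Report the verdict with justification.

D(0):
  [0, ∞, 17, ∞, -2]
  [-3, 0, ∞, 14, ∞]
  [∞, 4, 0, -5, ∞]
  [∞, ∞, 13, 0, ∞]
  [∞, 15, ∞, 19, 0]
D(1):
  [0, ∞, 17, ∞, -2]
  [-3, 0, 14, 14, -5]
  [∞, 4, 0, -5, ∞]
  [∞, ∞, 13, 0, ∞]
  [∞, 15, ∞, 19, 0]
D(2):
  [0, ∞, 17, ∞, -2]
  [-3, 0, 14, 14, -5]
  [1, 4, 0, -5, -1]
  [∞, ∞, 13, 0, ∞]
  [12, 15, 29, 19, 0]
D(3):
  [0, 21, 17, 12, -2]
  [-3, 0, 14, 9, -5]
  [1, 4, 0, -5, -1]
  [14, 17, 13, 0, 12]
  [12, 15, 29, 19, 0]
D(4):
  [0, 21, 17, 12, -2]
  [-3, 0, 14, 9, -5]
  [1, 4, 0, -5, -1]
  [14, 17, 13, 0, 12]
  [12, 15, 29, 19, 0]
D(5):
  [0, 13, 17, 12, -2]
  [-3, 0, 14, 9, -5]
  [1, 4, 0, -5, -1]
  [14, 17, 13, 0, 12]
  [12, 15, 29, 19, 0]
Key observation: every diagonal entry stays at the unit through all rounds, so no improving cycle exists.
Answer: CONVERGES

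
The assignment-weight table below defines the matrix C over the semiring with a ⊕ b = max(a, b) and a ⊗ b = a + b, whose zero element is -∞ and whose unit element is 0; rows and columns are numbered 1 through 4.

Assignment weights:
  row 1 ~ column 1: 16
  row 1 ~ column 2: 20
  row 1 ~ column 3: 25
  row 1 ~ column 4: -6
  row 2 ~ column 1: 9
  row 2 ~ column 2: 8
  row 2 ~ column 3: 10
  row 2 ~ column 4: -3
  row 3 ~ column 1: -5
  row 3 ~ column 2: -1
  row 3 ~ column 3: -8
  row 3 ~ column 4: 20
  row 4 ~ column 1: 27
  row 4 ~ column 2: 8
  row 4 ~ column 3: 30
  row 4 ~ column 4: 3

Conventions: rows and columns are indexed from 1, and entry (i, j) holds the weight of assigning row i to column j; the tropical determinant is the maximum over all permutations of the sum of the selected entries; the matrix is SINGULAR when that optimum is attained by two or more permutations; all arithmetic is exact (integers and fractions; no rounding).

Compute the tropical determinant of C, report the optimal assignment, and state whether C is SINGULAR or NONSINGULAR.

σ = (1, 2, 3, 4): 16 + 8 + (-8) + 3 = 19
σ = (1, 2, 4, 3): 16 + 8 + 20 + 30 = 74
σ = (1, 3, 2, 4): 16 + 10 + (-1) + 3 = 28
σ = (1, 3, 4, 2): 16 + 10 + 20 + 8 = 54
σ = (1, 4, 2, 3): 16 + (-3) + (-1) + 30 = 42
σ = (1, 4, 3, 2): 16 + (-3) + (-8) + 8 = 13
σ = (2, 1, 3, 4): 20 + 9 + (-8) + 3 = 24
σ = (2, 1, 4, 3): 20 + 9 + 20 + 30 = 79
σ = (2, 3, 1, 4): 20 + 10 + (-5) + 3 = 28
σ = (2, 3, 4, 1): 20 + 10 + 20 + 27 = 77
σ = (2, 4, 1, 3): 20 + (-3) + (-5) + 30 = 42
σ = (2, 4, 3, 1): 20 + (-3) + (-8) + 27 = 36
σ = (3, 1, 2, 4): 25 + 9 + (-1) + 3 = 36
σ = (3, 1, 4, 2): 25 + 9 + 20 + 8 = 62
σ = (3, 2, 1, 4): 25 + 8 + (-5) + 3 = 31
σ = (3, 2, 4, 1): 25 + 8 + 20 + 27 = 80
σ = (3, 4, 1, 2): 25 + (-3) + (-5) + 8 = 25
σ = (3, 4, 2, 1): 25 + (-3) + (-1) + 27 = 48
σ = (4, 1, 2, 3): (-6) + 9 + (-1) + 30 = 32
σ = (4, 1, 3, 2): (-6) + 9 + (-8) + 8 = 3
σ = (4, 2, 1, 3): (-6) + 8 + (-5) + 30 = 27
σ = (4, 2, 3, 1): (-6) + 8 + (-8) + 27 = 21
σ = (4, 3, 1, 2): (-6) + 10 + (-5) + 8 = 7
σ = (4, 3, 2, 1): (-6) + 10 + (-1) + 27 = 30
Optimal value attained by: σ = (3, 2, 4, 1).
Answer: det⊕(C) = 80; verdict: NONSINGULAR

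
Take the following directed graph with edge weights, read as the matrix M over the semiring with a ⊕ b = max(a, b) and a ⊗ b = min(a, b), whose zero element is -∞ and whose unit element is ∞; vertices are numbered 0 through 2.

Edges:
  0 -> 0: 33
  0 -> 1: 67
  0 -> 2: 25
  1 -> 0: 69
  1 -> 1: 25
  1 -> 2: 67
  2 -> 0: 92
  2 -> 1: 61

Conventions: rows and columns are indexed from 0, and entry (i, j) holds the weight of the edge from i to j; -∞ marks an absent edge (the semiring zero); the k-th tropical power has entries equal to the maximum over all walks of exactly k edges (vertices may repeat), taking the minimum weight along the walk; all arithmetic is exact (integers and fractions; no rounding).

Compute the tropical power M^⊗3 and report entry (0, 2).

M^⊗2:
  [67, 33, 67]
  [67, 67, 25]
  [61, 67, 61]
M^⊗3:
  [67, 67, 33]
  [67, 67, 67]
  [67, 61, 67]
Key observation: the optimum is the walk 0->0->1->2, with weight 33 min 67 min 67 = 33.
Optimal value attained by: walk 0->0->1->2.
Answer: (M^⊗3)[0][2] = 33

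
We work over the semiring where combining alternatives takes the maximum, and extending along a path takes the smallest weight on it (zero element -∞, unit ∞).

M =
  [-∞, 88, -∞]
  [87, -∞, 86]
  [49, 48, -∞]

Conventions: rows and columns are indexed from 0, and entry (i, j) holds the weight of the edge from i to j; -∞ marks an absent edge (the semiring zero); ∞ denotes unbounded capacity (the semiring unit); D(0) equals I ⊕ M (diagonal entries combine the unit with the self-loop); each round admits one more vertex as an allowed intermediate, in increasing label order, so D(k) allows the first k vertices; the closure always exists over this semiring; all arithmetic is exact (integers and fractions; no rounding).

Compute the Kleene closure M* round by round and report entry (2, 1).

D(0):
  [∞, 88, -∞]
  [87, ∞, 86]
  [49, 48, ∞]
D(1):
  [∞, 88, -∞]
  [87, ∞, 86]
  [49, 49, ∞]
D(2):
  [∞, 88, 86]
  [87, ∞, 86]
  [49, 49, ∞]
D(3):
  [∞, 88, 86]
  [87, ∞, 86]
  [49, 49, ∞]
Answer: M*[2][1] = 49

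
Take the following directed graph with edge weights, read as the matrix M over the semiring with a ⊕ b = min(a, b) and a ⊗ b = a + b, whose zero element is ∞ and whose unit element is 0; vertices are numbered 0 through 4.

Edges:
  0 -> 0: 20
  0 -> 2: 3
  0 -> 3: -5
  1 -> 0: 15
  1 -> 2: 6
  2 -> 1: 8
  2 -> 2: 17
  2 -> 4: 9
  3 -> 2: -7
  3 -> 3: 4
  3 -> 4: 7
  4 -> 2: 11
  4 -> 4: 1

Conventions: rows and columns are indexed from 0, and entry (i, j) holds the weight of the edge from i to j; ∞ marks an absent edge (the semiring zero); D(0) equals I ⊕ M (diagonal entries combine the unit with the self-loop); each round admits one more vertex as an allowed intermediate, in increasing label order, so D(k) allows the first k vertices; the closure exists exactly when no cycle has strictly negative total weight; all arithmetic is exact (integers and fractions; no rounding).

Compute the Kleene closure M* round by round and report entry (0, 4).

D(0):
  [0, ∞, 3, -5, ∞]
  [15, 0, 6, ∞, ∞]
  [∞, 8, 0, ∞, 9]
  [∞, ∞, -7, 0, 7]
  [∞, ∞, 11, ∞, 0]
D(1):
  [0, ∞, 3, -5, ∞]
  [15, 0, 6, 10, ∞]
  [∞, 8, 0, ∞, 9]
  [∞, ∞, -7, 0, 7]
  [∞, ∞, 11, ∞, 0]
D(2):
  [0, ∞, 3, -5, ∞]
  [15, 0, 6, 10, ∞]
  [23, 8, 0, 18, 9]
  [∞, ∞, -7, 0, 7]
  [∞, ∞, 11, ∞, 0]
D(3):
  [0, 11, 3, -5, 12]
  [15, 0, 6, 10, 15]
  [23, 8, 0, 18, 9]
  [16, 1, -7, 0, 2]
  [34, 19, 11, 29, 0]
D(4):
  [0, -4, -12, -5, -3]
  [15, 0, 3, 10, 12]
  [23, 8, 0, 18, 9]
  [16, 1, -7, 0, 2]
  [34, 19, 11, 29, 0]
D(5):
  [0, -4, -12, -5, -3]
  [15, 0, 3, 10, 12]
  [23, 8, 0, 18, 9]
  [16, 1, -7, 0, 2]
  [34, 19, 11, 29, 0]
Answer: M*[0][4] = -3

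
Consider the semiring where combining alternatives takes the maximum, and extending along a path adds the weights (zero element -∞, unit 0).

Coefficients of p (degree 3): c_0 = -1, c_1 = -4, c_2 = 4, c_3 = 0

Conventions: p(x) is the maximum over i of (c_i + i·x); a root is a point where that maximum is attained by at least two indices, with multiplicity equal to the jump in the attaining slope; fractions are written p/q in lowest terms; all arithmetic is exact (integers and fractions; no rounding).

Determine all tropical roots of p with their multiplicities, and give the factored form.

hull edge (i=0, c=-1) to (i=2, c=4): slope 5/2, span 2
hull edge (i=2, c=4) to (i=3, c=0): slope -4, span 1
Factored form: p(x) = 0 ⊗ (x ⊕ (-5/2)) ⊗ (x ⊕ (-5/2)) ⊗ (x ⊕ 4)
Answer: roots = -5/2 (mult 2), 4 (mult 1)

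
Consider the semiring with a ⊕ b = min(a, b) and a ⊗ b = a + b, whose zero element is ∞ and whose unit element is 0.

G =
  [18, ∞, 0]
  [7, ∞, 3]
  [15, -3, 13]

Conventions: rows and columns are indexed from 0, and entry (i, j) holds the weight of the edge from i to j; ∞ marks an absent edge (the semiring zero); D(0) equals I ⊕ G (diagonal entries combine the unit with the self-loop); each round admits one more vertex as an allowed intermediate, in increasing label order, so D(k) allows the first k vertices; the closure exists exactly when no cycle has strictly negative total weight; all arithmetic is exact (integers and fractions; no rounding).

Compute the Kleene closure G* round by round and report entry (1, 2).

D(0):
  [0, ∞, 0]
  [7, 0, 3]
  [15, -3, 0]
D(1):
  [0, ∞, 0]
  [7, 0, 3]
  [15, -3, 0]
D(2):
  [0, ∞, 0]
  [7, 0, 3]
  [4, -3, 0]
D(3):
  [0, -3, 0]
  [7, 0, 3]
  [4, -3, 0]
Answer: G*[1][2] = 3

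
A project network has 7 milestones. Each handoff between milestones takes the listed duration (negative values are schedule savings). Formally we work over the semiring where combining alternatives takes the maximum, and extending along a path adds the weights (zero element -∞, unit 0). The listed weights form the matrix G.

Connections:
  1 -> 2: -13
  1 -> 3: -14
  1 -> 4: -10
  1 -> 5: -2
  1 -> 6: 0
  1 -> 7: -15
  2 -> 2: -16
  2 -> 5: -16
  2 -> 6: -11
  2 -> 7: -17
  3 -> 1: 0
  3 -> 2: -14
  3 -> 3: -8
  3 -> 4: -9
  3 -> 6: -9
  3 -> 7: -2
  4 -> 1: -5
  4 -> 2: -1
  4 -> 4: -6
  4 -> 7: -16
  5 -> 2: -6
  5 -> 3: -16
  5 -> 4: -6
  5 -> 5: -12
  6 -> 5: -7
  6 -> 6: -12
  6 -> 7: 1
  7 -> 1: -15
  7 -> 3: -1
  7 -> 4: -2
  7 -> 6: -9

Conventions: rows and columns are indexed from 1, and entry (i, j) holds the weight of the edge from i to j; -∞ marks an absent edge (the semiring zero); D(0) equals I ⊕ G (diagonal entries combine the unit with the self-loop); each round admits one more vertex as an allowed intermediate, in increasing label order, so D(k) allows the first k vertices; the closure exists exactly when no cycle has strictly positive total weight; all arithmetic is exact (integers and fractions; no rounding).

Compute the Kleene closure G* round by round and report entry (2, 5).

D(0):
  [0, -13, -14, -10, -2, 0, -15]
  [-∞, 0, -∞, -∞, -16, -11, -17]
  [0, -14, 0, -9, -∞, -9, -2]
  [-5, -1, -∞, 0, -∞, -∞, -16]
  [-∞, -6, -16, -6, 0, -∞, -∞]
  [-∞, -∞, -∞, -∞, -7, 0, 1]
  [-15, -∞, -1, -2, -∞, -9, 0]
D(1):
  [0, -13, -14, -10, -2, 0, -15]
  [-∞, 0, -∞, -∞, -16, -11, -17]
  [0, -13, 0, -9, -2, 0, -2]
  [-5, -1, -19, 0, -7, -5, -16]
  [-∞, -6, -16, -6, 0, -∞, -∞]
  [-∞, -∞, -∞, -∞, -7, 0, 1]
  [-15, -28, -1, -2, -17, -9, 0]
D(2):
  [0, -13, -14, -10, -2, 0, -15]
  [-∞, 0, -∞, -∞, -16, -11, -17]
  [0, -13, 0, -9, -2, 0, -2]
  [-5, -1, -19, 0, -7, -5, -16]
  [-∞, -6, -16, -6, 0, -17, -23]
  [-∞, -∞, -∞, -∞, -7, 0, 1]
  [-15, -28, -1, -2, -17, -9, 0]
D(3):
  [0, -13, -14, -10, -2, 0, -15]
  [-∞, 0, -∞, -∞, -16, -11, -17]
  [0, -13, 0, -9, -2, 0, -2]
  [-5, -1, -19, 0, -7, -5, -16]
  [-16, -6, -16, -6, 0, -16, -18]
  [-∞, -∞, -∞, -∞, -7, 0, 1]
  [-1, -14, -1, -2, -3, -1, 0]
D(4):
  [0, -11, -14, -10, -2, 0, -15]
  [-∞, 0, -∞, -∞, -16, -11, -17]
  [0, -10, 0, -9, -2, 0, -2]
  [-5, -1, -19, 0, -7, -5, -16]
  [-11, -6, -16, -6, 0, -11, -18]
  [-∞, -∞, -∞, -∞, -7, 0, 1]
  [-1, -3, -1, -2, -3, -1, 0]
D(5):
  [0, -8, -14, -8, -2, 0, -15]
  [-27, 0, -32, -22, -16, -11, -17]
  [0, -8, 0, -8, -2, 0, -2]
  [-5, -1, -19, 0, -7, -5, -16]
  [-11, -6, -16, -6, 0, -11, -18]
  [-18, -13, -23, -13, -7, 0, 1]
  [-1, -3, -1, -2, -3, -1, 0]
D(6):
  [0, -8, -14, -8, -2, 0, 1]
  [-27, 0, -32, -22, -16, -11, -10]
  [0, -8, 0, -8, -2, 0, 1]
  [-5, -1, -19, 0, -7, -5, -4]
  [-11, -6, -16, -6, 0, -11, -10]
  [-18, -13, -23, -13, -7, 0, 1]
  [-1, -3, -1, -2, -3, -1, 0]
D(7):
  [0, -2, 0, -1, -2, 0, 1]
  [-11, 0, -11, -12, -13, -11, -10]
  [0, -2, 0, -1, -2, 0, 1]
  [-5, -1, -5, 0, -7, -5, -4]
  [-11, -6, -11, -6, 0, -11, -10]
  [0, -2, 0, -1, -2, 0, 1]
  [-1, -3, -1, -2, -3, -1, 0]
Answer: G*[2][5] = -13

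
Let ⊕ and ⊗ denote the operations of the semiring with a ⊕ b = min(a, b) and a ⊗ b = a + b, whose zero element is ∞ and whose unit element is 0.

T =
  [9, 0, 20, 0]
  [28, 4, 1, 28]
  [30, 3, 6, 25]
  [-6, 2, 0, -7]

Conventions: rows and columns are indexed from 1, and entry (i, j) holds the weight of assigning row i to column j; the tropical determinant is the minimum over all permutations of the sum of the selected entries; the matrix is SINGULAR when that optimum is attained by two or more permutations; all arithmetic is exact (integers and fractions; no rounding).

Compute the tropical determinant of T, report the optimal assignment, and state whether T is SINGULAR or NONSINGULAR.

σ = (1, 2, 3, 4): 9 + 4 + 6 + (-7) = 12
σ = (1, 2, 4, 3): 9 + 4 + 25 + 0 = 38
σ = (1, 3, 2, 4): 9 + 1 + 3 + (-7) = 6
σ = (1, 3, 4, 2): 9 + 1 + 25 + 2 = 37
σ = (1, 4, 2, 3): 9 + 28 + 3 + 0 = 40
σ = (1, 4, 3, 2): 9 + 28 + 6 + 2 = 45
σ = (2, 1, 3, 4): 0 + 28 + 6 + (-7) = 27
σ = (2, 1, 4, 3): 0 + 28 + 25 + 0 = 53
σ = (2, 3, 1, 4): 0 + 1 + 30 + (-7) = 24
σ = (2, 3, 4, 1): 0 + 1 + 25 + (-6) = 20
σ = (2, 4, 1, 3): 0 + 28 + 30 + 0 = 58
σ = (2, 4, 3, 1): 0 + 28 + 6 + (-6) = 28
σ = (3, 1, 2, 4): 20 + 28 + 3 + (-7) = 44
σ = (3, 1, 4, 2): 20 + 28 + 25 + 2 = 75
σ = (3, 2, 1, 4): 20 + 4 + 30 + (-7) = 47
σ = (3, 2, 4, 1): 20 + 4 + 25 + (-6) = 43
σ = (3, 4, 1, 2): 20 + 28 + 30 + 2 = 80
σ = (3, 4, 2, 1): 20 + 28 + 3 + (-6) = 45
σ = (4, 1, 2, 3): 0 + 28 + 3 + 0 = 31
σ = (4, 1, 3, 2): 0 + 28 + 6 + 2 = 36
σ = (4, 2, 1, 3): 0 + 4 + 30 + 0 = 34
σ = (4, 2, 3, 1): 0 + 4 + 6 + (-6) = 4
σ = (4, 3, 1, 2): 0 + 1 + 30 + 2 = 33
σ = (4, 3, 2, 1): 0 + 1 + 3 + (-6) = -2
Optimal value attained by: σ = (4, 3, 2, 1).
Answer: det⊕(T) = -2; verdict: NONSINGULAR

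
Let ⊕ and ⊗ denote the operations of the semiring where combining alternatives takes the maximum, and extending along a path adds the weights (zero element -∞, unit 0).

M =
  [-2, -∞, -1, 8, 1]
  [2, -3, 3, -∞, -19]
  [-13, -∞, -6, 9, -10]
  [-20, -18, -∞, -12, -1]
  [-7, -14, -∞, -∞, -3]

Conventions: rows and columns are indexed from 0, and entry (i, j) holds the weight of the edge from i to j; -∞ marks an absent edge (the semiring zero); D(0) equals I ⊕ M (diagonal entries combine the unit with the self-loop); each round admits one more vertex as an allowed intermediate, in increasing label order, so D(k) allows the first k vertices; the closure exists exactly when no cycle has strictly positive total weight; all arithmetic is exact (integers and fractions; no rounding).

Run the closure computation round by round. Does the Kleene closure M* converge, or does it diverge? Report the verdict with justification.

D(0):
  [0, -∞, -1, 8, 1]
  [2, 0, 3, -∞, -19]
  [-13, -∞, 0, 9, -10]
  [-20, -18, -∞, 0, -1]
  [-7, -14, -∞, -∞, 0]
D(1):
  [0, -∞, -1, 8, 1]
  [2, 0, 3, 10, 3]
  [-13, -∞, 0, 9, -10]
  [-20, -18, -21, 0, -1]
  [-7, -14, -8, 1, 0]
D(2):
  [0, -∞, -1, 8, 1]
  [2, 0, 3, 10, 3]
  [-13, -∞, 0, 9, -10]
  [-16, -18, -15, 0, -1]
  [-7, -14, -8, 1, 0]
D(3):
  [0, -∞, -1, 8, 1]
  [2, 0, 3, 12, 3]
  [-13, -∞, 0, 9, -10]
  [-16, -18, -15, 0, -1]
  [-7, -14, -8, 1, 0]
D(4):
  [0, -10, -1, 8, 7]
  [2, 0, 3, 12, 11]
  [-7, -9, 0, 9, 8]
  [-16, -18, -15, 0, -1]
  [-7, -14, -8, 1, 0]
D(5):
  [0, -7, -1, 8, 7]
  [4, 0, 3, 12, 11]
  [1, -6, 0, 9, 8]
  [-8, -15, -9, 0, -1]
  [-7, -14, -8, 1, 0]
Key observation: every diagonal entry stays at the unit through all rounds, so no improving cycle exists.
Answer: CONVERGES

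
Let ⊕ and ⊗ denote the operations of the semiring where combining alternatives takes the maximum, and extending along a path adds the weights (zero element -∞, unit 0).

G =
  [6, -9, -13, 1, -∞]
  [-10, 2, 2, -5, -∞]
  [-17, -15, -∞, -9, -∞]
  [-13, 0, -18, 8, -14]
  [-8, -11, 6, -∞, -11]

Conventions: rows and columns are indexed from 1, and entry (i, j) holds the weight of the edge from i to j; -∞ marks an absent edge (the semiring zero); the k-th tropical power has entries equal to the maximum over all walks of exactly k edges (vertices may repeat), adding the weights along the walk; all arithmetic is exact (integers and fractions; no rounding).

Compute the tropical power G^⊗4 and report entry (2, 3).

G^⊗2:
  [12, 1, -7, 9, -13]
  [-4, 4, 4, 3, -19]
  [-11, -9, -13, -1, -23]
  [-5, 8, 2, 16, -6]
  [-2, -9, -5, -3, -22]
G^⊗3:
  [18, 9, 3, 17, -5]
  [2, 6, 6, 11, -11]
  [-5, -1, -7, 7, -15]
  [3, 16, 10, 24, 2]
  [4, -3, -7, 5, -17]
G^⊗4:
  [24, 17, 11, 25, 3]
  [8, 11, 8, 19, -3]
  [1, 7, 1, 15, -7]
  [11, 24, 18, 32, 10]
  [10, 5, -1, 13, -9]
Key observation: the optimum is the walk 2->2->2->2->3, with weight 2 + 2 + 2 + 2 = 8.
Optimal value attained by: walk 2->2->2->2->3.
Answer: (G^⊗4)[2][3] = 8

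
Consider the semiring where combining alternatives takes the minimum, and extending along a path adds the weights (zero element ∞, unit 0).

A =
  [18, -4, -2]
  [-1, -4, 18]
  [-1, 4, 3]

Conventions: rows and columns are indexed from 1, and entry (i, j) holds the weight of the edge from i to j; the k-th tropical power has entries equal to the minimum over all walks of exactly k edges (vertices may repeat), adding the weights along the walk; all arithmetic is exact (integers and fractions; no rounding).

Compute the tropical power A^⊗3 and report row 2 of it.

A^⊗2:
  [-5, -8, 1]
  [-5, -8, -3]
  [2, -5, -3]
A^⊗3:
  [-9, -12, -7]
  [-9, -12, -7]
  [-6, -9, 0]
Answer: row 2 of A^⊗3 = [-9, -12, -7]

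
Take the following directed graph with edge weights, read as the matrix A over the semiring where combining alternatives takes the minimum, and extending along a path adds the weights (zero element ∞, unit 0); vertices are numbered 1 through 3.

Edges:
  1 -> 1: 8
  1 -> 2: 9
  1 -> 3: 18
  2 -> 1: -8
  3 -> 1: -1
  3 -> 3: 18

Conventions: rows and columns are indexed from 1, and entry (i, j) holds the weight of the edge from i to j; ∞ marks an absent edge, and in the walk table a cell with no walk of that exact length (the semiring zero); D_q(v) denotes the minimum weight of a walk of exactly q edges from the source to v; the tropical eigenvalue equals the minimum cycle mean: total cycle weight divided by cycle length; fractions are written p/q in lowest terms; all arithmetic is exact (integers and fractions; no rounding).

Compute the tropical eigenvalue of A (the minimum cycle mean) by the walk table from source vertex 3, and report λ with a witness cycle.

q=0: [∞, ∞, 0]
q=1: [-1, ∞, 18]
q=2: [7, 8, 17]
q=3: [0, 16, 25]
Optimal cycle mean attained by: cycle 1->2->1, total 9 + (-8), length 2.
Answer: λ = 1/2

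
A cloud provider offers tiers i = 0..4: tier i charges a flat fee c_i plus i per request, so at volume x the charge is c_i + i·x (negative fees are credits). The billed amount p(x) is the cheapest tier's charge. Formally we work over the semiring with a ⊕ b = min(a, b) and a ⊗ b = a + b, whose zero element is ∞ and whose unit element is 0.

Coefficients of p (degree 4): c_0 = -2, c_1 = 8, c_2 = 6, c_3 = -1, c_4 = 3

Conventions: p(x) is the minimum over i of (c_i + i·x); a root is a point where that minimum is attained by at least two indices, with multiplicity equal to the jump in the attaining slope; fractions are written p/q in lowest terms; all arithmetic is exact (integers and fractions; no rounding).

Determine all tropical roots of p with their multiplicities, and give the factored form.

hull edge (i=0, c=-2) to (i=3, c=-1): slope 1/3, span 3
hull edge (i=3, c=-1) to (i=4, c=3): slope 4, span 1
Factored form: p(x) = 3 ⊗ (x ⊕ (-4)) ⊗ (x ⊕ (-1/3)) ⊗ (x ⊕ (-1/3)) ⊗ (x ⊕ (-1/3))
Answer: roots = -4 (mult 1), -1/3 (mult 3)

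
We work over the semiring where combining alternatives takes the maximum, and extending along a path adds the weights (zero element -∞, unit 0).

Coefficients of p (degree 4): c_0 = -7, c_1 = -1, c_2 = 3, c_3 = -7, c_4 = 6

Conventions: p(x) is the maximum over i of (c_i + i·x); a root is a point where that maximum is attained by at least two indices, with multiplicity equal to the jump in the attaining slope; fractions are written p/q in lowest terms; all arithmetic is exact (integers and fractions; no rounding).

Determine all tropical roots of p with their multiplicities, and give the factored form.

hull edge (i=0, c=-7) to (i=1, c=-1): slope 6, span 1
hull edge (i=1, c=-1) to (i=2, c=3): slope 4, span 1
hull edge (i=2, c=3) to (i=4, c=6): slope 3/2, span 2
Factored form: p(x) = 6 ⊗ (x ⊕ (-6)) ⊗ (x ⊕ (-4)) ⊗ (x ⊕ (-3/2)) ⊗ (x ⊕ (-3/2))
Answer: roots = -6 (mult 1), -4 (mult 1), -3/2 (mult 2)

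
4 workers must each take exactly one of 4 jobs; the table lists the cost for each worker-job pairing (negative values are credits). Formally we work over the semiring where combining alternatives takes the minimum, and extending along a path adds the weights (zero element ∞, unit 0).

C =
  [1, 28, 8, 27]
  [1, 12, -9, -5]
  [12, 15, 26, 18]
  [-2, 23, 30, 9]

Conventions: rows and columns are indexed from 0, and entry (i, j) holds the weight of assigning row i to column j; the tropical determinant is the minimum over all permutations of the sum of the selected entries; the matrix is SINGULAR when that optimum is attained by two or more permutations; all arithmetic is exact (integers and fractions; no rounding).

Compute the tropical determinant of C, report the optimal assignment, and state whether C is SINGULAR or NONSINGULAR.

σ = (0, 1, 2, 3): 1 + 12 + 26 + 9 = 48
σ = (0, 1, 3, 2): 1 + 12 + 18 + 30 = 61
σ = (0, 2, 1, 3): 1 + (-9) + 15 + 9 = 16
σ = (0, 2, 3, 1): 1 + (-9) + 18 + 23 = 33
σ = (0, 3, 1, 2): 1 + (-5) + 15 + 30 = 41
σ = (0, 3, 2, 1): 1 + (-5) + 26 + 23 = 45
σ = (1, 0, 2, 3): 28 + 1 + 26 + 9 = 64
σ = (1, 0, 3, 2): 28 + 1 + 18 + 30 = 77
σ = (1, 2, 0, 3): 28 + (-9) + 12 + 9 = 40
σ = (1, 2, 3, 0): 28 + (-9) + 18 + (-2) = 35
σ = (1, 3, 0, 2): 28 + (-5) + 12 + 30 = 65
σ = (1, 3, 2, 0): 28 + (-5) + 26 + (-2) = 47
σ = (2, 0, 1, 3): 8 + 1 + 15 + 9 = 33
σ = (2, 0, 3, 1): 8 + 1 + 18 + 23 = 50
σ = (2, 1, 0, 3): 8 + 12 + 12 + 9 = 41
σ = (2, 1, 3, 0): 8 + 12 + 18 + (-2) = 36
σ = (2, 3, 0, 1): 8 + (-5) + 12 + 23 = 38
σ = (2, 3, 1, 0): 8 + (-5) + 15 + (-2) = 16
σ = (3, 0, 1, 2): 27 + 1 + 15 + 30 = 73
σ = (3, 0, 2, 1): 27 + 1 + 26 + 23 = 77
σ = (3, 1, 0, 2): 27 + 12 + 12 + 30 = 81
σ = (3, 1, 2, 0): 27 + 12 + 26 + (-2) = 63
σ = (3, 2, 0, 1): 27 + (-9) + 12 + 23 = 53
σ = (3, 2, 1, 0): 27 + (-9) + 15 + (-2) = 31
Optimal value attained by: σ = (0, 2, 1, 3).
Answer: det⊕(C) = 16; verdict: SINGULAR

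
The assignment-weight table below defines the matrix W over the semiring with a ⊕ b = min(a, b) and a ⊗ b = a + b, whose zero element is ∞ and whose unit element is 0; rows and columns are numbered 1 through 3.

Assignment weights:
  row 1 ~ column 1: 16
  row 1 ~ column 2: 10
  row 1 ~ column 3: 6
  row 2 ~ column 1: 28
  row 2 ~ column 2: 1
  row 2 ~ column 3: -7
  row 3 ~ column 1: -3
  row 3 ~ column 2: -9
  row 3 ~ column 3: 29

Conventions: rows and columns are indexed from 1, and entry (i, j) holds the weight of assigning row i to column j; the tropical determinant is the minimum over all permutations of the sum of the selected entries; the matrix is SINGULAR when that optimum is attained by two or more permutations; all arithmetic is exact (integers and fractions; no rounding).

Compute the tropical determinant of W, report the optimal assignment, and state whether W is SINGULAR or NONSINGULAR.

σ = (1, 2, 3): 16 + 1 + 29 = 46
σ = (1, 3, 2): 16 + (-7) + (-9) = 0
σ = (2, 1, 3): 10 + 28 + 29 = 67
σ = (2, 3, 1): 10 + (-7) + (-3) = 0
σ = (3, 1, 2): 6 + 28 + (-9) = 25
σ = (3, 2, 1): 6 + 1 + (-3) = 4
Optimal value attained by: σ = (1, 3, 2).
Answer: det⊕(W) = 0; verdict: SINGULAR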